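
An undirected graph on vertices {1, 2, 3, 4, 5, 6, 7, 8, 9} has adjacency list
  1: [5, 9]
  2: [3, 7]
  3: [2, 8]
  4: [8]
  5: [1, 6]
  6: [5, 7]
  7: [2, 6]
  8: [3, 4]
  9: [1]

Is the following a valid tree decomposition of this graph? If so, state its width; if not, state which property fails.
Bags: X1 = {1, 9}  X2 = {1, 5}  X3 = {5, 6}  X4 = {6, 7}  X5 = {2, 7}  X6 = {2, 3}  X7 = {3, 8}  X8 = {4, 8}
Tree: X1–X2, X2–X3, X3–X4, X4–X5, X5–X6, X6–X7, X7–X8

Yes; width 1.

Checking the three conditions: (i) the bags cover all of {1, 2, 3, 4, 5, 6, 7, 8, 9}; (ii) for each edge, some bag contains both endpoints; (iii) the bags containing any fixed vertex form a subtree. All hold, so the decomposition is valid with width 2 − 1 = 1.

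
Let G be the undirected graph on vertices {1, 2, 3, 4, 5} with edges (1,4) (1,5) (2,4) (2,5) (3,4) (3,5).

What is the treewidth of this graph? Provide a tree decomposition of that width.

The largest bag has 3 vertices, giving width 2; this decomposition certifies tw(G) ≤ 2. Since 4–3–5–2–4 is a cycle in G, G is not acyclic. Forests are exactly the graphs of treewidth ≤ 1, so tw(G) ≥ 2. Hence tw(G) = 2 exactly.

Treewidth 2.
One such decomposition:
Bags: B1 = {3, 4, 5}  B2 = {2, 4, 5}  B3 = {1, 4, 5}
Tree: B1–B2, B2–B3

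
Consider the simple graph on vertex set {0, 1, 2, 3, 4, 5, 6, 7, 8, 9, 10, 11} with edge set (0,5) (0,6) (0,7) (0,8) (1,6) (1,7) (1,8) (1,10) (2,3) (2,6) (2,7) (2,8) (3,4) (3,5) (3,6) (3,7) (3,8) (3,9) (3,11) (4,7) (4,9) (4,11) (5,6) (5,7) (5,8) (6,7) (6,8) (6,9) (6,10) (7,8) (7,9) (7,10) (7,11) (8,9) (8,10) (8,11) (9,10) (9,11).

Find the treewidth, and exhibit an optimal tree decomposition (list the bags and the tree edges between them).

Every bag has size at most 5, so the width is 5 − 1 = 4 and tw(G) ≤ 4. Conversely, {3, 7, 8, 9, 11} is a clique of size 5, and the vertices of any clique must share a bag in every tree decomposition; so some bag has ≥ 5 vertices and tw(G) ≥ 4. Combining the bounds, tw(G) = 4.

Treewidth 4.
One such decomposition:
Bags: B1 = {2, 3, 6, 7, 8}  B2 = {3, 6, 7, 8, 9}  B3 = {3, 5, 6, 7, 8}  B4 = {3, 7, 8, 9, 11}  B5 = {6, 7, 8, 9, 10}  B6 = {3, 4, 7, 9, 11}  B7 = {0, 5, 6, 7, 8}  B8 = {1, 6, 7, 8, 10}
Tree: B1–B2, B1–B3, B2–B4, B2–B5, B4–B6, B3–B7, B5–B8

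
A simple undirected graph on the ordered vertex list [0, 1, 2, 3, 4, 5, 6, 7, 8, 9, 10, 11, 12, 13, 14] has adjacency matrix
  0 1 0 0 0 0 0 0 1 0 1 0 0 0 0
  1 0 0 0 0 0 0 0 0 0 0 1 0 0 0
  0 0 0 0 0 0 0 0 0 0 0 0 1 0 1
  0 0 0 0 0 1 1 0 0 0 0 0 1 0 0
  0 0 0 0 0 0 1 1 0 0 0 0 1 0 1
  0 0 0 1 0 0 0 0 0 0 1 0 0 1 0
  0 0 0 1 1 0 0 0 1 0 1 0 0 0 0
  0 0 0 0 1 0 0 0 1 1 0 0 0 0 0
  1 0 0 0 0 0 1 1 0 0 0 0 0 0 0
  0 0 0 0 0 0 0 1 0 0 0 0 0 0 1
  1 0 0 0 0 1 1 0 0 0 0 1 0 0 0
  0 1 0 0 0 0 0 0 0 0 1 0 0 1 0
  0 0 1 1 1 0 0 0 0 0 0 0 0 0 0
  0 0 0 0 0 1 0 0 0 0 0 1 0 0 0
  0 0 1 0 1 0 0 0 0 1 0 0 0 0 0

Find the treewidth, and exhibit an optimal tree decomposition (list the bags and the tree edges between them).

Treewidth 3.
One optimal decomposition is:
Bags: B1 = {1, 5, 11, 13}  B2 = {1, 5, 10, 11}  B3 = {0, 1, 5, 10}  B4 = {0, 3, 5, 10}  B5 = {0, 3, 6, 10}  B6 = {0, 3, 6, 8}  B7 = {3, 6, 8, 12}  B8 = {4, 6, 8, 12}  B9 = {4, 7, 8, 12}  B10 = {2, 4, 7, 12}  B11 = {2, 4, 7, 14}  B12 = {2, 7, 9, 14}
Tree: B1–B2, B2–B3, B3–B4, B4–B5, B5–B6, B6–B7, B7–B8, B8–B9, B9–B10, B10–B11, B11–B12

The largest bag has 4 vertices, giving width 3; this decomposition certifies tw(G) ≤ 3. For the lower bound: the 4 vertex sets {1,11,13}, {5}, {10}, {0,3,6,8} are disjoint, each induces a connected subgraph, and every pair is joined by at least one edge of G. Contracting each set to a single vertex therefore yields K_{4} as a minor, and since treewidth is minor-monotone, tw(G) ≥ tw(K_{4}) = 3. The upper and lower bounds meet at 3, so that is the treewidth.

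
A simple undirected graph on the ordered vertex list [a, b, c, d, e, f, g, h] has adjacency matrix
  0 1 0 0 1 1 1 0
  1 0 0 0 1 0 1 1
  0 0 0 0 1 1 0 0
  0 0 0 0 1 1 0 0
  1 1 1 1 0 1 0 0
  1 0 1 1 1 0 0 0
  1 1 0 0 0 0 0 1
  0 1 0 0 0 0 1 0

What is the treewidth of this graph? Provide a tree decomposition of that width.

Each bag holds 3 vertices, so the decomposition has width 2, which upper-bounds the treewidth. For the lower bound, the 3 vertices {b, g, h} are pairwise adjacent, and any tree decomposition puts a clique entirely inside one bag — forcing width ≥ 2. Therefore the treewidth is 2.

Treewidth 2.
One optimal decomposition is:
Bags: B1 = {a, b, e}  B2 = {a, b, g}  B3 = {a, e, f}  B4 = {d, e, f}  B5 = {b, g, h}  B6 = {c, e, f}
Tree: B1–B2, B1–B3, B3–B4, B2–B5, B3–B6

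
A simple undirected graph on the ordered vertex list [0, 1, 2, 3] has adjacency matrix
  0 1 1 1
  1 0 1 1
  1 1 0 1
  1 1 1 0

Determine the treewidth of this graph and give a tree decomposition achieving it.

With just one bag of size 4, the width is 4 − 1 = 3, so tw(G) ≤ 3. For the lower bound, the 4 vertices {0, 1, 2, 3} are pairwise adjacent, and any tree decomposition puts a clique entirely inside one bag — forcing width ≥ 3. The upper and lower bounds meet at 3, so that is the treewidth.

Treewidth 3.
Bags: B1 = {0, 1, 2, 3}
Tree: (single bag)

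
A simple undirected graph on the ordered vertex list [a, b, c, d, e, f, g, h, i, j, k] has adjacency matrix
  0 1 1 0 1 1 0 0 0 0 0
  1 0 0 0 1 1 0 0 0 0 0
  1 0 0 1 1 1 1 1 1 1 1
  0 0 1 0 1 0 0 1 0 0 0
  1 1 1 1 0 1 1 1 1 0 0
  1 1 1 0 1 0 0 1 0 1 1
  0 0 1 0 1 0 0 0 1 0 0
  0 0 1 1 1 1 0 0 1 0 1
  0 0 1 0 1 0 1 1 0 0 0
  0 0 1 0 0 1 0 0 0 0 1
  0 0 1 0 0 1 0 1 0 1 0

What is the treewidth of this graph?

3

A width-3 tree decomposition is:
Bags: B1 = {c, f, h, k}  B2 = {c, e, f, h}  B3 = {a, c, e, f}  B4 = {c, f, j, k}  B5 = {a, b, e, f}  B6 = {c, d, e, h}  B7 = {c, e, h, i}  B8 = {c, e, g, i}
Tree: B1–B2, B2–B3, B1–B4, B3–B5, B2–B6, B6–B7, B7–B8
Each bag holds 4 vertices, so the decomposition has width 3, which upper-bounds the treewidth. For the lower bound, the 4 vertices {c, f, j, k} are pairwise adjacent, and any tree decomposition puts a clique entirely inside one bag — forcing width ≥ 3. Combining the bounds, tw(G) = 3.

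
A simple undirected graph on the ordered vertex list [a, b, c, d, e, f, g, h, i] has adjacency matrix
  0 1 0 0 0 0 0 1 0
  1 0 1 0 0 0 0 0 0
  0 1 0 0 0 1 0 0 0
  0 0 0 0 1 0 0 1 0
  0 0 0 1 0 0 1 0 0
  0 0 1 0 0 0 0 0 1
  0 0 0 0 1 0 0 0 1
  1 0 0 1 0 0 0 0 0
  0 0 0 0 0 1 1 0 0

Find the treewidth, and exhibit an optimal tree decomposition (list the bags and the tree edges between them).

Every bag has size at most 3, so the width is 3 − 1 = 2 and tw(G) ≤ 2. Since a–h–d–e–g–i–f–c–b–a is a cycle in G, G is not acyclic. Forests are exactly the graphs of treewidth ≤ 1, so tw(G) ≥ 2. Hence tw(G) = 2 exactly.

Treewidth 2.
Bags: B1 = {a, d, h}  B2 = {a, d, e}  B3 = {a, e, g}  B4 = {a, g, i}  B5 = {a, f, i}  B6 = {a, c, f}  B7 = {a, b, c}
Tree: B1–B2, B2–B3, B3–B4, B4–B5, B5–B6, B6–B7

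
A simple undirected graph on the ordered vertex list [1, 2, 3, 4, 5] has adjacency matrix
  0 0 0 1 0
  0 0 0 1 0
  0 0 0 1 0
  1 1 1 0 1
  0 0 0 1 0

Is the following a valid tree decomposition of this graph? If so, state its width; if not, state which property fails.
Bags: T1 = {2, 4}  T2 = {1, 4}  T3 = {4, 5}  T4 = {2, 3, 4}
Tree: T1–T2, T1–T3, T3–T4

A tree decomposition must satisfy three properties: every vertex lies in some bag; for every edge, both endpoints lie together in some bag; and for every vertex, the bags containing it form a connected subtree. Here bags containing vertex 2 are not connected in the tree, so the decomposition is invalid.

No — bags containing vertex 2 are not connected in the tree.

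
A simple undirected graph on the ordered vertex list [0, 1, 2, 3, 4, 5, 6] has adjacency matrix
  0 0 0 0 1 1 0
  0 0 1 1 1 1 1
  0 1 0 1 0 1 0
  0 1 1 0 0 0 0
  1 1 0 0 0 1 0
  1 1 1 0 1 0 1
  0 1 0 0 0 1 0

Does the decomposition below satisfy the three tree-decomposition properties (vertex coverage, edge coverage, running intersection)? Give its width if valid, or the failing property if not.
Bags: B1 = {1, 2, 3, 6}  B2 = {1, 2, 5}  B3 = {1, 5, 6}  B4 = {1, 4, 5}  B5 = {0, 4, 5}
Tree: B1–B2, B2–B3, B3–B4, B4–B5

No — bags containing vertex 6 are not connected in the tree.

A tree decomposition must satisfy three properties: every vertex lies in some bag; for every edge, both endpoints lie together in some bag; and for every vertex, the bags containing it form a connected subtree. Here bags containing vertex 6 are not connected in the tree, so the decomposition is invalid.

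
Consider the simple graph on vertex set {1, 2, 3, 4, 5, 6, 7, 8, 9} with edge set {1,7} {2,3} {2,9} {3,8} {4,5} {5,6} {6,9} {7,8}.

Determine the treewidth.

1

A width-1 tree decomposition is:
Bags: B1 = {1, 7}  B2 = {7, 8}  B3 = {3, 8}  B4 = {2, 3}  B5 = {2, 9}  B6 = {6, 9}  B7 = {5, 6}  B8 = {4, 5}
Tree: B1–B2, B2–B3, B3–B4, B4–B5, B5–B6, B6–B7, B7–B8
Every bag has size at most 2, so the width is 2 − 1 = 1 and tw(G) ≤ 1. Any graph with an edge has treewidth ≥ 1, and G has the edge 1–7. The upper and lower bounds meet at 1, so that is the treewidth.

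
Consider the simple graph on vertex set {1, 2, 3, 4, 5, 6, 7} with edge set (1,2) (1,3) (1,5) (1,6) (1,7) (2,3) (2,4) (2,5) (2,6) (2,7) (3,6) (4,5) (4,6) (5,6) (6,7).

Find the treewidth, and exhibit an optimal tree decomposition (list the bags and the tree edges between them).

Every bag has size at most 4, so the width is 4 − 1 = 3 and tw(G) ≤ 3. On the other hand G contains the 4-clique {1, 2, 3, 6}. A clique must lie in a single bag of any decomposition, so no decomposition can have width below 3. Therefore the treewidth is 3.

Treewidth 3.
Bags: B1 = {1, 2, 5, 6}  B2 = {2, 4, 5, 6}  B3 = {1, 2, 6, 7}  B4 = {1, 2, 3, 6}
Tree: B1–B2, B1–B3, B1–B4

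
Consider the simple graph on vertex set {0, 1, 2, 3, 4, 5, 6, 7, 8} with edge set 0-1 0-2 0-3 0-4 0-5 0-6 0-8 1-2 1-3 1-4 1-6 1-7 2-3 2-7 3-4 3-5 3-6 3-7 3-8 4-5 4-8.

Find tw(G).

3

A width-3 tree decomposition is:
Bags: B1 = {0, 3, 4, 5}  B2 = {0, 1, 3, 4}  B3 = {0, 3, 4, 8}  B4 = {0, 1, 3, 6}  B5 = {0, 1, 2, 3}  B6 = {1, 2, 3, 7}
Tree: B1–B2, B2–B3, B2–B4, B4–B5, B5–B6
Every bag has size at most 4, so the width is 4 − 1 = 3 and tw(G) ≤ 3. Conversely, {0, 3, 4, 8} is a clique of size 4, and the vertices of any clique must share a bag in every tree decomposition; so some bag has ≥ 4 vertices and tw(G) ≥ 3. Combining the bounds, tw(G) = 3.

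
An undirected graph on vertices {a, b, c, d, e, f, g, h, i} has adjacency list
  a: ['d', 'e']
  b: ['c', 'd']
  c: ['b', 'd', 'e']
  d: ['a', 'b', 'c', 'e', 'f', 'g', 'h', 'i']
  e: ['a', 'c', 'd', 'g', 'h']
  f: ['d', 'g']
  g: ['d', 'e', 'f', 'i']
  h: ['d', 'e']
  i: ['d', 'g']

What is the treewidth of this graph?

A width-2 tree decomposition is:
Bags: B1 = {c, d, e}  B2 = {a, d, e}  B3 = {d, e, h}  B4 = {d, e, g}  B5 = {b, c, d}  B6 = {d, g, i}  B7 = {d, f, g}
Tree: B1–B2, B1–B3, B2–B4, B1–B5, B4–B6, B4–B7
The largest bag has 3 vertices, giving width 2; this decomposition certifies tw(G) ≤ 2. On the other hand G contains the 3-clique {d, e, g}. A clique must lie in a single bag of any decomposition, so no decomposition can have width below 2. Therefore the treewidth is 2.

2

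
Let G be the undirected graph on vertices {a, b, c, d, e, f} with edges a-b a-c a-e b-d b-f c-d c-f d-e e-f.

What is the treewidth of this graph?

3

A width-3 tree decomposition is:
Bags: B1 = {a, c, d, f}  B2 = {a, d, e, f}  B3 = {a, b, d, f}
Tree: B1–B2, B2–B3
The largest bag has 4 vertices, giving width 3; this decomposition certifies tw(G) ≤ 3. For the lower bound: the 4 vertex sets {c,d}, {a,e}, {f}, {b} are disjoint, each induces a connected subgraph, and every pair is joined by at least one edge of G. Contracting each set to a single vertex therefore yields K_{4} as a minor, and since treewidth is minor-monotone, tw(G) ≥ tw(K_{4}) = 3. Combining the bounds, tw(G) = 3.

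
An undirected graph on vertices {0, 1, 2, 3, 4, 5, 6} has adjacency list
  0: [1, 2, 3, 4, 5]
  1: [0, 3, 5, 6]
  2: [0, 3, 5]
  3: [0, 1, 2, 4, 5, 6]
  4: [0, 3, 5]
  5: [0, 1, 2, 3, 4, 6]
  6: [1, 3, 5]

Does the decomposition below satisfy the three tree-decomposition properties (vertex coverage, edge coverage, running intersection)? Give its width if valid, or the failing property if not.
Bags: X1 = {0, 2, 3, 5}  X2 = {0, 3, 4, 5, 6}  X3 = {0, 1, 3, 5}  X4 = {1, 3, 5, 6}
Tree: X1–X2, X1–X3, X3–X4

No — bags containing vertex 6 are not connected in the tree.

A tree decomposition must satisfy three properties: every vertex lies in some bag; for every edge, both endpoints lie together in some bag; and for every vertex, the bags containing it form a connected subtree. Here bags containing vertex 6 are not connected in the tree, so the decomposition is invalid.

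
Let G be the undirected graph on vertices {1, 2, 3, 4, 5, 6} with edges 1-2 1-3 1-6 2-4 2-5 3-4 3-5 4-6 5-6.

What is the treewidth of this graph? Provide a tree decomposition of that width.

The largest bag has 4 vertices, giving width 3; this decomposition certifies tw(G) ≤ 3. For the lower bound: the 4 vertex sets {2,4}, {1,6}, {5}, {3} are disjoint, each induces a connected subgraph, and every pair is joined by at least one edge of G. Contracting each set to a single vertex therefore yields K_{4} as a minor, and since treewidth is minor-monotone, tw(G) ≥ tw(K_{4}) = 3. Combining the bounds, tw(G) = 3.

Treewidth 3.
Bags: B1 = {1, 2, 4, 5}  B2 = {1, 4, 5, 6}  B3 = {1, 3, 4, 5}
Tree: B1–B2, B2–B3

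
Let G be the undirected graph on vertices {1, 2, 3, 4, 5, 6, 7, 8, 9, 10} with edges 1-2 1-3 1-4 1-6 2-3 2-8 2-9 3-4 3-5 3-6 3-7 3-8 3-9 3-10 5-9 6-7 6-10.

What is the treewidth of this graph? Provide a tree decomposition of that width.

The largest bag has 3 vertices, giving width 2; this decomposition certifies tw(G) ≤ 2. For the lower bound, the 3 vertices {1, 2, 3} are pairwise adjacent, and any tree decomposition puts a clique entirely inside one bag — forcing width ≥ 2. Combining the bounds, tw(G) = 2.

Treewidth 2.
One optimal decomposition is:
Bags: B1 = {1, 3, 6}  B2 = {1, 2, 3}  B3 = {2, 3, 9}  B4 = {3, 6, 7}  B5 = {2, 3, 8}  B6 = {1, 3, 4}  B7 = {3, 5, 9}  B8 = {3, 6, 10}
Tree: B1–B2, B2–B3, B1–B4, B3–B5, B2–B6, B3–B7, B4–B8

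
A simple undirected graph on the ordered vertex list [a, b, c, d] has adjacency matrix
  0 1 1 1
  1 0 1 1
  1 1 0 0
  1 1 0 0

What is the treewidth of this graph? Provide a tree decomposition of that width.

Each bag holds 3 vertices, so the decomposition has width 2, which upper-bounds the treewidth. On the other hand G contains the 3-clique {a, b, d}. A clique must lie in a single bag of any decomposition, so no decomposition can have width below 2. Therefore the treewidth is 2.

Treewidth 2.
One such decomposition:
Bags: B1 = {a, b, d}  B2 = {a, b, c}
Tree: B1–B2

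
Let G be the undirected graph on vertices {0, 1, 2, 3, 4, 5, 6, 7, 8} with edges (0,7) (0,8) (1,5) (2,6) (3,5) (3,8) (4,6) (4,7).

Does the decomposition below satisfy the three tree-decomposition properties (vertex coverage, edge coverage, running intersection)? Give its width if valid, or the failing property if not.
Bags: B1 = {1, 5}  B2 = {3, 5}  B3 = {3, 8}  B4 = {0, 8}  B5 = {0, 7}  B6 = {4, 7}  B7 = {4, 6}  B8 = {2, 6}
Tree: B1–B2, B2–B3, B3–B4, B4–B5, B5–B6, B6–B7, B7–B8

Yes; width 1.

Every vertex of G appears in some bag (union = {0, 1, 2, 3, 4, 5, 6, 7, 8}); every edge is covered by a bag; and for each vertex v the set of bags containing v is connected in the bag tree. The decomposition is therefore valid. The largest bag has 2 vertices, so the width is 1.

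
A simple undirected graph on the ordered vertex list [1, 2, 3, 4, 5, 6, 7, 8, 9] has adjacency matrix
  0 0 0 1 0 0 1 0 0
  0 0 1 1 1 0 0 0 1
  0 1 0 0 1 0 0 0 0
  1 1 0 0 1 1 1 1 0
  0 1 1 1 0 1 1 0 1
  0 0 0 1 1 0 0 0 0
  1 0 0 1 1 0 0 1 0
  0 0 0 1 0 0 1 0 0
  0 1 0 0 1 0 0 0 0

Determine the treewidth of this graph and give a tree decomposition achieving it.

Treewidth 2.
One optimal decomposition is:
Bags: B1 = {2, 5, 9}  B2 = {2, 3, 5}  B3 = {2, 4, 5}  B4 = {4, 5, 7}  B5 = {1, 4, 7}  B6 = {4, 5, 6}  B7 = {4, 7, 8}
Tree: B1–B2, B2–B3, B3–B4, B4–B5, B4–B6, B4–B7

Every bag has size at most 3, so the width is 3 − 1 = 2 and tw(G) ≤ 2. On the other hand G contains the 3-clique {2, 5, 9}. A clique must lie in a single bag of any decomposition, so no decomposition can have width below 2. Hence tw(G) = 2 exactly.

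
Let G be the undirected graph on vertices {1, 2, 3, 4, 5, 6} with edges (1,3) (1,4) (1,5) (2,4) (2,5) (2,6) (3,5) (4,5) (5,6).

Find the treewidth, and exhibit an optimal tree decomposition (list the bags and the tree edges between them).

Treewidth 2.
Bags: B1 = {2, 5, 6}  B2 = {2, 4, 5}  B3 = {1, 4, 5}  B4 = {1, 3, 5}
Tree: B1–B2, B2–B3, B3–B4

The largest bag has 3 vertices, giving width 2; this decomposition certifies tw(G) ≤ 2. Conversely, {1, 3, 5} is a clique of size 3, and the vertices of any clique must share a bag in every tree decomposition; so some bag has ≥ 3 vertices and tw(G) ≥ 2. Therefore the treewidth is 2.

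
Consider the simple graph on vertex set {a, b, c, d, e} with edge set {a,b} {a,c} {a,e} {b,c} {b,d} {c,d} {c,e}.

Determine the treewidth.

2

A width-2 tree decomposition is:
Bags: B1 = {b, c, d}  B2 = {a, b, c}  B3 = {a, c, e}
Tree: B1–B2, B2–B3
Each bag holds 3 vertices, so the decomposition has width 2, which upper-bounds the treewidth. Conversely, {b, c, d} is a clique of size 3, and the vertices of any clique must share a bag in every tree decomposition; so some bag has ≥ 3 vertices and tw(G) ≥ 2. Hence tw(G) = 2 exactly.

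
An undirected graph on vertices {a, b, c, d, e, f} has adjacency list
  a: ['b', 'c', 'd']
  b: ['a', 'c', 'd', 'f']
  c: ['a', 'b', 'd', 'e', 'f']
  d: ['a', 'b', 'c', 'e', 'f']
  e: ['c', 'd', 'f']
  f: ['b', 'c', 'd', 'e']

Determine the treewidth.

3

A width-3 tree decomposition is:
Bags: B1 = {c, d, e, f}  B2 = {b, c, d, f}  B3 = {a, b, c, d}
Tree: B1–B2, B2–B3
Each bag holds 4 vertices, so the decomposition has width 3, which upper-bounds the treewidth. Conversely, {c, d, e, f} is a clique of size 4, and the vertices of any clique must share a bag in every tree decomposition; so some bag has ≥ 4 vertices and tw(G) ≥ 3. Combining the bounds, tw(G) = 3.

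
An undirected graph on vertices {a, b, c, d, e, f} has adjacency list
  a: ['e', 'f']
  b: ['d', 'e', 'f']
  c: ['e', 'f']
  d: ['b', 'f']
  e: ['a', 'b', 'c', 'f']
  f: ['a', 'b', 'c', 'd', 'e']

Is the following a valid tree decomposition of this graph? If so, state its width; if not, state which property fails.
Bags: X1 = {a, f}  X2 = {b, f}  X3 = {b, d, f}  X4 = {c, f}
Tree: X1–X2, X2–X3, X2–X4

A tree decomposition must satisfy three properties: every vertex lies in some bag; for every edge, both endpoints lie together in some bag; and for every vertex, the bags containing it form a connected subtree. Here vertex e appears in no bag, so the decomposition is invalid.

No — vertex e appears in no bag.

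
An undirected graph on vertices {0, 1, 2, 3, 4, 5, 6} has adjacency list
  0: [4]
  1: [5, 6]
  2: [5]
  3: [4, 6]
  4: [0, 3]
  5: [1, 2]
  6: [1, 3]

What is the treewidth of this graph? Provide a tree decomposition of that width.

Each bag holds 2 vertices, so the decomposition has width 1, which upper-bounds the treewidth. G has an edge, so its treewidth is at least 1. The upper and lower bounds meet at 1, so that is the treewidth.

Treewidth 1.
One such decomposition:
Bags: B1 = {0, 4}  B2 = {3, 4}  B3 = {3, 6}  B4 = {1, 6}  B5 = {1, 5}  B6 = {2, 5}
Tree: B1–B2, B2–B3, B3–B4, B4–B5, B5–B6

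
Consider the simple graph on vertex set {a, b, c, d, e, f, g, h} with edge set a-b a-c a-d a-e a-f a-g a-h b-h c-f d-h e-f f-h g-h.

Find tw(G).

2

A width-2 tree decomposition is:
Bags: B1 = {a, f, h}  B2 = {a, g, h}  B3 = {a, d, h}  B4 = {a, e, f}  B5 = {a, b, h}  B6 = {a, c, f}
Tree: B1–B2, B2–B3, B1–B4, B3–B5, B1–B6
Every bag has size at most 3, so the width is 3 − 1 = 2 and tw(G) ≤ 2. Conversely, {a, e, f} is a clique of size 3, and the vertices of any clique must share a bag in every tree decomposition; so some bag has ≥ 3 vertices and tw(G) ≥ 2. Combining the bounds, tw(G) = 2.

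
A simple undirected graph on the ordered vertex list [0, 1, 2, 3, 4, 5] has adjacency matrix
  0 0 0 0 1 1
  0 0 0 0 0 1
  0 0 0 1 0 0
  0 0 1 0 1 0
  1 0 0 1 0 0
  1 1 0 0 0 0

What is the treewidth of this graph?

1

A width-1 tree decomposition is:
Bags: B1 = {1, 5}  B2 = {0, 5}  B3 = {0, 4}  B4 = {3, 4}  B5 = {2, 3}
Tree: B1–B2, B2–B3, B3–B4, B4–B5
Each bag holds 2 vertices, so the decomposition has width 1, which upper-bounds the treewidth. G has an edge, so its treewidth is at least 1. Hence tw(G) = 1 exactly.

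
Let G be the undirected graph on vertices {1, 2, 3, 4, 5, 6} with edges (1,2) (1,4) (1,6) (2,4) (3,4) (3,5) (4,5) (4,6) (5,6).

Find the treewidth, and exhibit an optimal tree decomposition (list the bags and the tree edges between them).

Treewidth 2.
Bags: B1 = {3, 4, 5}  B2 = {4, 5, 6}  B3 = {1, 4, 6}  B4 = {1, 2, 4}
Tree: B1–B2, B2–B3, B3–B4

The largest bag has 3 vertices, giving width 2; this decomposition certifies tw(G) ≤ 2. Conversely, {1, 2, 4} is a clique of size 3, and the vertices of any clique must share a bag in every tree decomposition; so some bag has ≥ 3 vertices and tw(G) ≥ 2. Therefore the treewidth is 2.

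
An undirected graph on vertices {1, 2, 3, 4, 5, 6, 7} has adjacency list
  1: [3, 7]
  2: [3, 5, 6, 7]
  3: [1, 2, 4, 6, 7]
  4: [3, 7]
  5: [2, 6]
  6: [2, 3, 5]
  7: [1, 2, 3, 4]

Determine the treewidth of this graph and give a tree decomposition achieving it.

The largest bag has 3 vertices, giving width 2; this decomposition certifies tw(G) ≤ 2. On the other hand G contains the 3-clique {2, 3, 6}. A clique must lie in a single bag of any decomposition, so no decomposition can have width below 2. The upper and lower bounds meet at 2, so that is the treewidth.

Treewidth 2.
One such decomposition:
Bags: B1 = {2, 5, 6}  B2 = {2, 3, 6}  B3 = {2, 3, 7}  B4 = {1, 3, 7}  B5 = {3, 4, 7}
Tree: B1–B2, B2–B3, B3–B4, B4–B5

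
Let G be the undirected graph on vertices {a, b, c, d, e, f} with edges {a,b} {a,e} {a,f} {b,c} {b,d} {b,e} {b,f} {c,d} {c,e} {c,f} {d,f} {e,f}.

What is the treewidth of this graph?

3

A width-3 tree decomposition is:
Bags: B1 = {a, b, e, f}  B2 = {b, c, e, f}  B3 = {b, c, d, f}
Tree: B1–B2, B2–B3
Every bag has size at most 4, so the width is 4 − 1 = 3 and tw(G) ≤ 3. On the other hand G contains the 4-clique {b, c, d, f}. A clique must lie in a single bag of any decomposition, so no decomposition can have width below 3. Therefore the treewidth is 3.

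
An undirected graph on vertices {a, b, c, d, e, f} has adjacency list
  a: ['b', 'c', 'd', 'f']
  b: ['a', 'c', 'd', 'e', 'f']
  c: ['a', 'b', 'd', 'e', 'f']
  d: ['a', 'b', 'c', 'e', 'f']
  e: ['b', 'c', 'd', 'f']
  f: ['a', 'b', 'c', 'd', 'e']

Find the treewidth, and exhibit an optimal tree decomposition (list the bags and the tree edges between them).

Treewidth 4.
One optimal decomposition is:
Bags: B1 = {a, b, c, d, f}  B2 = {b, c, d, e, f}
Tree: B1–B2

Each bag holds 5 vertices, so the decomposition has width 4, which upper-bounds the treewidth. On the other hand G contains the 5-clique {b, c, d, e, f}. A clique must lie in a single bag of any decomposition, so no decomposition can have width below 4. The upper and lower bounds meet at 4, so that is the treewidth.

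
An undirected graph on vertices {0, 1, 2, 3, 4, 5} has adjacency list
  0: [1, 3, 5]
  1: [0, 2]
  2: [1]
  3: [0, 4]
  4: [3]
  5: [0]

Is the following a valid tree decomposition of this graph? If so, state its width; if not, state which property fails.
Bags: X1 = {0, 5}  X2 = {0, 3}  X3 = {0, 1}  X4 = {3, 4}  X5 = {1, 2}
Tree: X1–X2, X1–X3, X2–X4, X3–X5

Vertex coverage: the bags together contain {0, 1, 2, 3, 4, 5}, the full vertex set. Edge coverage: each edge of G has both endpoints in at least one bag. Running intersection: for every vertex, the bags containing it form a connected subtree. All three properties hold, so this is a valid tree decomposition of width max|bag| − 1 = 1, and hence tw(G) ≤ 1.

Yes; width 1.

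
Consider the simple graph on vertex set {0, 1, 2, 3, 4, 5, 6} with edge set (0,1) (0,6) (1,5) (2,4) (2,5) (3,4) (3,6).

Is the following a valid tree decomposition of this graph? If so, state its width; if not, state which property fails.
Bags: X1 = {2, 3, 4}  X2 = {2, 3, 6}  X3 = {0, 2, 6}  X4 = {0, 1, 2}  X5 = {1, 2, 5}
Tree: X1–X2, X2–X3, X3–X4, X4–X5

Vertex coverage: the bags together contain {0, 1, 2, 3, 4, 5, 6}, the full vertex set. Edge coverage: each edge of G has both endpoints in at least one bag. Running intersection: for every vertex, the bags containing it form a connected subtree. All three properties hold, so this is a valid tree decomposition of width max|bag| − 1 = 2, and hence tw(G) ≤ 2.

Yes; width 2.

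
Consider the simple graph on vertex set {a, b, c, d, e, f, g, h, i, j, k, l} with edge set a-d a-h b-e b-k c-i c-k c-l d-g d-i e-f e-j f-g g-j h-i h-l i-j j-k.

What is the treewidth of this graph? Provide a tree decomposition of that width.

Treewidth 3.
One such decomposition:
Bags: B1 = {a, d, h, l}  B2 = {d, h, i, l}  B3 = {c, d, i, l}  B4 = {c, d, g, i}  B5 = {c, g, i, j}  B6 = {c, g, j, k}  B7 = {f, g, j, k}  B8 = {e, f, j, k}  B9 = {b, e, f, k}
Tree: B1–B2, B2–B3, B3–B4, B4–B5, B5–B6, B6–B7, B7–B8, B8–B9

Each bag holds 4 vertices, so the decomposition has width 3, which upper-bounds the treewidth. For the lower bound: the 4 vertex sets {a,h,l}, {d}, {i}, {c,g,j,k} are disjoint, each induces a connected subgraph, and every pair is joined by at least one edge of G. Contracting each set to a single vertex therefore yields K_{4} as a minor, and since treewidth is minor-monotone, tw(G) ≥ tw(K_{4}) = 3. The upper and lower bounds meet at 3, so that is the treewidth.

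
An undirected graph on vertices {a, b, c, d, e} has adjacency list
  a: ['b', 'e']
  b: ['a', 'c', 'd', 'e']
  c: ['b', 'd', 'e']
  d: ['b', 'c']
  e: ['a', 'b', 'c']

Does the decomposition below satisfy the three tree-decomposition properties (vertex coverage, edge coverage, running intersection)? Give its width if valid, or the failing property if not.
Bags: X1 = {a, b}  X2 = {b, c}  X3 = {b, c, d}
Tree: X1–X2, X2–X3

No — vertex e appears in no bag.

A tree decomposition must satisfy three properties: every vertex lies in some bag; for every edge, both endpoints lie together in some bag; and for every vertex, the bags containing it form a connected subtree. Here vertex e appears in no bag, so the decomposition is invalid.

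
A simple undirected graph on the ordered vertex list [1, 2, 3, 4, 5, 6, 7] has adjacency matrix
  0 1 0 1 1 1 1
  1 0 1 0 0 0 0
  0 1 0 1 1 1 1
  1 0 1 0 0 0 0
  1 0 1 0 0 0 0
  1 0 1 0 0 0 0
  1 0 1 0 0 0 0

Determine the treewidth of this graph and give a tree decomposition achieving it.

The largest bag has 3 vertices, giving width 2; this decomposition certifies tw(G) ≤ 2. The edges 3–6–1–5–3 form a cycle, so G is not a tree and its treewidth is at least 2. Combining the bounds, tw(G) = 2.

Treewidth 2.
One optimal decomposition is:
Bags: B1 = {1, 3, 6}  B2 = {1, 3, 5}  B3 = {1, 3, 4}  B4 = {1, 3, 7}  B5 = {1, 2, 3}
Tree: B1–B2, B2–B3, B3–B4, B4–B5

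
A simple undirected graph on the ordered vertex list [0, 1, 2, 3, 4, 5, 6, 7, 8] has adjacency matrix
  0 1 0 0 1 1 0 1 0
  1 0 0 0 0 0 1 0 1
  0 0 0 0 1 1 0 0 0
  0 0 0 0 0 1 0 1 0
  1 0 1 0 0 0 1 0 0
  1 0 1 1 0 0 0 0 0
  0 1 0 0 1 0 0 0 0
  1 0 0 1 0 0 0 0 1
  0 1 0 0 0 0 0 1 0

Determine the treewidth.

3

A width-3 tree decomposition is:
Bags: B1 = {1, 2, 4, 6}  B2 = {0, 1, 2, 4}  B3 = {0, 1, 2, 5}  B4 = {0, 1, 5, 8}  B5 = {0, 5, 7, 8}  B6 = {3, 5, 7, 8}
Tree: B1–B2, B2–B3, B3–B4, B4–B5, B5–B6
The largest bag has 4 vertices, giving width 3; this decomposition certifies tw(G) ≤ 3. For the lower bound: the 4 vertex sets {2,4,6}, {1}, {0}, {3,5,7,8} are disjoint, each induces a connected subgraph, and every pair is joined by at least one edge of G. Contracting each set to a single vertex therefore yields K_{4} as a minor, and since treewidth is minor-monotone, tw(G) ≥ tw(K_{4}) = 3. Combining the bounds, tw(G) = 3.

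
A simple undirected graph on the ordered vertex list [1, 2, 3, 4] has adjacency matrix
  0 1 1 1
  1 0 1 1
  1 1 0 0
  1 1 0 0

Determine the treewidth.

2

A width-2 tree decomposition is:
Bags: B1 = {1, 2, 4}  B2 = {1, 2, 3}
Tree: B1–B2
The largest bag has 3 vertices, giving width 2; this decomposition certifies tw(G) ≤ 2. For the lower bound, the 3 vertices {1, 2, 3} are pairwise adjacent, and any tree decomposition puts a clique entirely inside one bag — forcing width ≥ 2. The upper and lower bounds meet at 2, so that is the treewidth.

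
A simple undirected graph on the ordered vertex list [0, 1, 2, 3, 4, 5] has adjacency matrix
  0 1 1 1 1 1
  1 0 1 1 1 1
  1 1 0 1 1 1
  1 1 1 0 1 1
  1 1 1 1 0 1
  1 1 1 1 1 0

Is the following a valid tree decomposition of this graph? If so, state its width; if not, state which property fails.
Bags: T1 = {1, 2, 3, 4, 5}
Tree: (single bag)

A tree decomposition must satisfy three properties: every vertex lies in some bag; for every edge, both endpoints lie together in some bag; and for every vertex, the bags containing it form a connected subtree. Here vertex 0 appears in no bag, so the decomposition is invalid.

No — vertex 0 appears in no bag.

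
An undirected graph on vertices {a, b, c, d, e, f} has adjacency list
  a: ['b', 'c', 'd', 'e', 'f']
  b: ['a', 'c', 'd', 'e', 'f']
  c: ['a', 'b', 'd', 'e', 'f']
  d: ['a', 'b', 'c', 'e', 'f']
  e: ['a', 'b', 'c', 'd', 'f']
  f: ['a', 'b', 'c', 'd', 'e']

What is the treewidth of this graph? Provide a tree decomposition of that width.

Treewidth 5.
One optimal decomposition is:
Bags: B1 = {a, b, c, d, e, f}
Tree: (single bag)

With just one bag of size 6, the width is 6 − 1 = 5, so tw(G) ≤ 5. On the other hand G contains the 6-clique {a, b, c, d, e, f}. A clique must lie in a single bag of any decomposition, so no decomposition can have width below 5. The upper and lower bounds meet at 5, so that is the treewidth.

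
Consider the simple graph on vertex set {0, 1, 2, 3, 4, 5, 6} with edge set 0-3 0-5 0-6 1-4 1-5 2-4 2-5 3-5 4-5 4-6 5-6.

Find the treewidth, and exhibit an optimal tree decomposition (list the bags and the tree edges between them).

Treewidth 2.
One optimal decomposition is:
Bags: B1 = {4, 5, 6}  B2 = {1, 4, 5}  B3 = {0, 5, 6}  B4 = {0, 3, 5}  B5 = {2, 4, 5}
Tree: B1–B2, B1–B3, B3–B4, B2–B5

The largest bag has 3 vertices, giving width 2; this decomposition certifies tw(G) ≤ 2. Conversely, {0, 3, 5} is a clique of size 3, and the vertices of any clique must share a bag in every tree decomposition; so some bag has ≥ 3 vertices and tw(G) ≥ 2. Hence tw(G) = 2 exactly.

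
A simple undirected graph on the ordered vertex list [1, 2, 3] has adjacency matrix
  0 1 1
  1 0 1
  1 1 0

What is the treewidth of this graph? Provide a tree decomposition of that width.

Treewidth 2.
One optimal decomposition is:
Bags: B1 = {1, 2, 3}
Tree: (single bag)

A single bag containing all 3 vertices is trivially a valid decomposition of width 2. For the lower bound, the 3 vertices {1, 2, 3} are pairwise adjacent, and any tree decomposition puts a clique entirely inside one bag — forcing width ≥ 2. Hence tw(G) = 2 exactly.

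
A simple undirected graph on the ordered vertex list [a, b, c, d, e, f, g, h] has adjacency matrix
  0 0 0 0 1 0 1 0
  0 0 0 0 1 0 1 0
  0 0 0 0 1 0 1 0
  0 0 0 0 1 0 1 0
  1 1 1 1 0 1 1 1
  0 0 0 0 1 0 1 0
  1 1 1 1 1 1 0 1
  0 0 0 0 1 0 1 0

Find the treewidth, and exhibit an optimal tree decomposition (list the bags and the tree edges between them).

Treewidth 2.
Bags: B1 = {e, f, g}  B2 = {c, e, g}  B3 = {a, e, g}  B4 = {d, e, g}  B5 = {e, g, h}  B6 = {b, e, g}
Tree: B1–B2, B1–B3, B3–B4, B3–B5, B2–B6

Each bag holds 3 vertices, so the decomposition has width 2, which upper-bounds the treewidth. Conversely, {d, e, g} is a clique of size 3, and the vertices of any clique must share a bag in every tree decomposition; so some bag has ≥ 3 vertices and tw(G) ≥ 2. The upper and lower bounds meet at 2, so that is the treewidth.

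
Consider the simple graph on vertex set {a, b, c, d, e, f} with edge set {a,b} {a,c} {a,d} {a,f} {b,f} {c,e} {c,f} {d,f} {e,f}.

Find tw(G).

2

A width-2 tree decomposition is:
Bags: B1 = {a, d, f}  B2 = {a, c, f}  B3 = {c, e, f}  B4 = {a, b, f}
Tree: B1–B2, B2–B3, B1–B4
The largest bag has 3 vertices, giving width 2; this decomposition certifies tw(G) ≤ 2. On the other hand G contains the 3-clique {c, e, f}. A clique must lie in a single bag of any decomposition, so no decomposition can have width below 2. Combining the bounds, tw(G) = 2.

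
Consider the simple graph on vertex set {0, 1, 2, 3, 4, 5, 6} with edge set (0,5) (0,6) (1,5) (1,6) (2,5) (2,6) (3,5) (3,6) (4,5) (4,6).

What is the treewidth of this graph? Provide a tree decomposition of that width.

Each bag holds 3 vertices, so the decomposition has width 2, which upper-bounds the treewidth. The edges 6–4–5–1–6 form a cycle, so G is not a tree and its treewidth is at least 2. Hence tw(G) = 2 exactly.

Treewidth 2.
One such decomposition:
Bags: B1 = {4, 5, 6}  B2 = {1, 5, 6}  B3 = {0, 5, 6}  B4 = {3, 5, 6}  B5 = {2, 5, 6}
Tree: B1–B2, B2–B3, B3–B4, B4–B5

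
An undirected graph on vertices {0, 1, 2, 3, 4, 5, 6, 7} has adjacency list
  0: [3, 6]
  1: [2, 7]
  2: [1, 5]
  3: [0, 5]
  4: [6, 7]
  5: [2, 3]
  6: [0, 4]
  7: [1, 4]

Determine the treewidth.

A width-2 tree decomposition is:
Bags: B1 = {0, 4, 6}  B2 = {0, 4, 7}  B3 = {0, 1, 7}  B4 = {0, 1, 2}  B5 = {0, 2, 5}  B6 = {0, 3, 5}
Tree: B1–B2, B2–B3, B3–B4, B4–B5, B5–B6
The largest bag has 3 vertices, giving width 2; this decomposition certifies tw(G) ≤ 2. Since 0–6–4–7–1–2–5–3–0 is a cycle in G, G is not acyclic. Forests are exactly the graphs of treewidth ≤ 1, so tw(G) ≥ 2. Hence tw(G) = 2 exactly.

2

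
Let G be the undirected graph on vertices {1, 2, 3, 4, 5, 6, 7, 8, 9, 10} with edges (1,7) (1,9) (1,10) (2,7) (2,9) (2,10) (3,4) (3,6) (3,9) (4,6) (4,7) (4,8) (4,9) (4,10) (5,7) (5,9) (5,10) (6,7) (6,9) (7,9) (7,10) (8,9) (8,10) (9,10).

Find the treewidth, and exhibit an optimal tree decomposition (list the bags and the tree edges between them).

The largest bag has 4 vertices, giving width 3; this decomposition certifies tw(G) ≤ 3. On the other hand G contains the 4-clique {4, 8, 9, 10}. A clique must lie in a single bag of any decomposition, so no decomposition can have width below 3. Hence tw(G) = 3 exactly.

Treewidth 3.
Bags: B1 = {4, 6, 7, 9}  B2 = {4, 7, 9, 10}  B3 = {5, 7, 9, 10}  B4 = {1, 7, 9, 10}  B5 = {3, 4, 6, 9}  B6 = {4, 8, 9, 10}  B7 = {2, 7, 9, 10}
Tree: B1–B2, B2–B3, B2–B4, B1–B5, B2–B6, B4–B7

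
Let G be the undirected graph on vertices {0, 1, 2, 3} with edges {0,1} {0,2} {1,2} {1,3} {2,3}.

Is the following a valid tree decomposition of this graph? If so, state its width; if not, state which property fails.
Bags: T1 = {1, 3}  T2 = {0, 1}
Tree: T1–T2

No — vertex 2 appears in no bag.

A tree decomposition must satisfy three properties: every vertex lies in some bag; for every edge, both endpoints lie together in some bag; and for every vertex, the bags containing it form a connected subtree. Here vertex 2 appears in no bag, so the decomposition is invalid.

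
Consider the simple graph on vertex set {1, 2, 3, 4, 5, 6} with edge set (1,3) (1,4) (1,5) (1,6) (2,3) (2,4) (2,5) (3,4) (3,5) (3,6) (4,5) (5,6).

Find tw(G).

A width-3 tree decomposition is:
Bags: B1 = {1, 3, 4, 5}  B2 = {1, 3, 5, 6}  B3 = {2, 3, 4, 5}
Tree: B1–B2, B1–B3
The largest bag has 4 vertices, giving width 3; this decomposition certifies tw(G) ≤ 3. For the lower bound, the 4 vertices {1, 3, 4, 5} are pairwise adjacent, and any tree decomposition puts a clique entirely inside one bag — forcing width ≥ 3. Combining the bounds, tw(G) = 3.

3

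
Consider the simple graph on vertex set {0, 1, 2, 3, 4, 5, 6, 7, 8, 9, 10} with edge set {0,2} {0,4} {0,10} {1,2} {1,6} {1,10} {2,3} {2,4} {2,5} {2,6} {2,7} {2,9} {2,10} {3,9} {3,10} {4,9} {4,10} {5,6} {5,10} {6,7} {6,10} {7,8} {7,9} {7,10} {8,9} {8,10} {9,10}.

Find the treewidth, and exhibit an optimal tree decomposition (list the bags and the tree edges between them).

Every bag has size at most 4, so the width is 4 − 1 = 3 and tw(G) ≤ 3. For the lower bound, the 4 vertices {7, 8, 9, 10} are pairwise adjacent, and any tree decomposition puts a clique entirely inside one bag — forcing width ≥ 3. Combining the bounds, tw(G) = 3.

Treewidth 3.
One such decomposition:
Bags: B1 = {2, 6, 7, 10}  B2 = {2, 7, 9, 10}  B3 = {2, 3, 9, 10}  B4 = {7, 8, 9, 10}  B5 = {2, 4, 9, 10}  B6 = {1, 2, 6, 10}  B7 = {2, 5, 6, 10}  B8 = {0, 2, 4, 10}
Tree: B1–B2, B2–B3, B2–B4, B3–B5, B1–B6, B1–B7, B5–B8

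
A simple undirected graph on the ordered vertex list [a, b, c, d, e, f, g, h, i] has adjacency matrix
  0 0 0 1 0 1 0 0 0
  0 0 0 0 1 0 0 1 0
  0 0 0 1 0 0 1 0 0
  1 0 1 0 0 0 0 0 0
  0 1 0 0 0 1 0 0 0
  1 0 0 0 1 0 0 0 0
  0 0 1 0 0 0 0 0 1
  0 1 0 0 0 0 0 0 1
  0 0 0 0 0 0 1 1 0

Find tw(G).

2

A width-2 tree decomposition is:
Bags: B1 = {b, e, f}  B2 = {b, f, h}  B3 = {f, h, i}  B4 = {f, g, i}  B5 = {c, f, g}  B6 = {c, d, f}  B7 = {a, d, f}
Tree: B1–B2, B2–B3, B3–B4, B4–B5, B5–B6, B6–B7
The largest bag has 3 vertices, giving width 2; this decomposition certifies tw(G) ≤ 2. The edges f–e–b–h–i–g–c–d–a–f form a cycle, so G is not a tree and its treewidth is at least 2. The upper and lower bounds meet at 2, so that is the treewidth.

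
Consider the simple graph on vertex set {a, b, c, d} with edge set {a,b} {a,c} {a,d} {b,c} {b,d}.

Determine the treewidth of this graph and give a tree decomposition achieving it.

Treewidth 2.
Bags: B1 = {a, b, c}  B2 = {a, b, d}
Tree: B1–B2

Each bag holds 3 vertices, so the decomposition has width 2, which upper-bounds the treewidth. On the other hand G contains the 3-clique {a, b, d}. A clique must lie in a single bag of any decomposition, so no decomposition can have width below 2. Hence tw(G) = 2 exactly.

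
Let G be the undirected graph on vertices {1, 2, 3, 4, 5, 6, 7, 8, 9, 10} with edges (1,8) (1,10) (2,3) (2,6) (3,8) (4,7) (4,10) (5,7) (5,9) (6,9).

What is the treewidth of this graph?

A width-2 tree decomposition is:
Bags: B1 = {2, 3, 8}  B2 = {1, 2, 8}  B3 = {1, 2, 10}  B4 = {2, 4, 10}  B5 = {2, 4, 7}  B6 = {2, 5, 7}  B7 = {2, 5, 9}  B8 = {2, 6, 9}
Tree: B1–B2, B2–B3, B3–B4, B4–B5, B5–B6, B6–B7, B7–B8
Each bag holds 3 vertices, so the decomposition has width 2, which upper-bounds the treewidth. For the lower bound, G contains the cycle 2–3–8–1–10–4–7–5–9–6–2, so G is not a forest; only forests have treewidth ≤ 1, hence tw(G) ≥ 2. The upper and lower bounds meet at 2, so that is the treewidth.

2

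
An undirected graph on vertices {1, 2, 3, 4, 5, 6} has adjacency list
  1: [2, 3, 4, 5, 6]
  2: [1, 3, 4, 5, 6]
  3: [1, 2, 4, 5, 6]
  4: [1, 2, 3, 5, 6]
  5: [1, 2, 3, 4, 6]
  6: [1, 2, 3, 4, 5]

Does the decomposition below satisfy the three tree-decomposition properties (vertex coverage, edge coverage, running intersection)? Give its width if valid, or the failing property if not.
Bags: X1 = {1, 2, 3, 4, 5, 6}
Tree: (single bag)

Yes; width 5.

Vertex coverage: the bags together contain {1, 2, 3, 4, 5, 6}, the full vertex set. Edge coverage: each edge of G has both endpoints in at least one bag. Running intersection: for every vertex, the bags containing it form a connected subtree. All three properties hold, so this is a valid tree decomposition of width max|bag| − 1 = 5, and hence tw(G) ≤ 5.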